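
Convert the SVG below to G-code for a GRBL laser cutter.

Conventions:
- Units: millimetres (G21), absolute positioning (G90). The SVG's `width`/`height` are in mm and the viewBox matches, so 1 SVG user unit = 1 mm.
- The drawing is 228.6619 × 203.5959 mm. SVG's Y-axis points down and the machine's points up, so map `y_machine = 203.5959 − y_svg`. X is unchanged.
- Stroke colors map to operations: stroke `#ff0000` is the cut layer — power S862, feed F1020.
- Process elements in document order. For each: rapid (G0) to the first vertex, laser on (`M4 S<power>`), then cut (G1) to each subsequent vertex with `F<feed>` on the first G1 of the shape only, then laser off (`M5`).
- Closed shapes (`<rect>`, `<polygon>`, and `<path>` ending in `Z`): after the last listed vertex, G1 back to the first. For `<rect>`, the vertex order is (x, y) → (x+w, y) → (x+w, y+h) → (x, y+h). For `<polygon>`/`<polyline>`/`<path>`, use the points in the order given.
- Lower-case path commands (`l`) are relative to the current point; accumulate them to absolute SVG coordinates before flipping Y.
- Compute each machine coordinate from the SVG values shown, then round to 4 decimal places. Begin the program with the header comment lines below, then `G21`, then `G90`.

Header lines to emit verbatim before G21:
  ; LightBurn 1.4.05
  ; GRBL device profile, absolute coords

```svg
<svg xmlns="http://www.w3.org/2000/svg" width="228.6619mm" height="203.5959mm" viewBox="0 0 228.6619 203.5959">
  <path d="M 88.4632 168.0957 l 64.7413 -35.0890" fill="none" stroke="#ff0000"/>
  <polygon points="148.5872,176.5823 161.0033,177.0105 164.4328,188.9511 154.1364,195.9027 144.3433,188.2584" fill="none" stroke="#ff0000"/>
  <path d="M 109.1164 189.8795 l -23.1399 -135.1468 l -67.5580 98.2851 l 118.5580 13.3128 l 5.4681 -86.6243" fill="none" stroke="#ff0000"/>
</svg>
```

; LightBurn 1.4.05
; GRBL device profile, absolute coords
G21
G90
G0 X88.4632 Y35.5002
M4 S862
G1 X153.2045 Y70.5892 F1020
M5
G0 X148.5872 Y27.0136
M4 S862
G1 X161.0033 Y26.5854 F1020
G1 X164.4328 Y14.6448
G1 X154.1364 Y7.6932
G1 X144.3433 Y15.3375
G1 X148.5872 Y27.0136
M5
G0 X109.1164 Y13.7164
M4 S862
G1 X85.9765 Y148.8632 F1020
G1 X18.4185 Y50.5781
G1 X136.9765 Y37.2653
G1 X142.4446 Y123.8896
M5

Since the viewBox matches the mm dimensions, user units are millimetres directly. The only transform is the Y-flip y_m = 203.5959 − y_svg.

Shape 1 is a line segment drawn with `<path>`. Its stroke #ff0000 means cut at S862, F1020. After flipping Y the toolpath is (88.4632,35.5002) → (153.2045,70.5892).

Shape 2 is a regular polygon drawn with `<polygon>`. Its stroke #ff0000 means cut at S862, F1020. After flipping Y the toolpath is (148.5872,27.0136) → (161.0033,26.5854) → (164.4328,14.6448) → (154.1364,7.6932) → (144.3433,15.3375) → (148.5872,27.0136), returning to the start.

Shape 3 is a open polyline drawn with `<path>`. Its stroke #ff0000 means cut at S862, F1020. After flipping Y the toolpath is (109.1164,13.7164) → (85.9765,148.8632) → (18.4185,50.5781) → (136.9765,37.2653) → (142.4446,123.8896).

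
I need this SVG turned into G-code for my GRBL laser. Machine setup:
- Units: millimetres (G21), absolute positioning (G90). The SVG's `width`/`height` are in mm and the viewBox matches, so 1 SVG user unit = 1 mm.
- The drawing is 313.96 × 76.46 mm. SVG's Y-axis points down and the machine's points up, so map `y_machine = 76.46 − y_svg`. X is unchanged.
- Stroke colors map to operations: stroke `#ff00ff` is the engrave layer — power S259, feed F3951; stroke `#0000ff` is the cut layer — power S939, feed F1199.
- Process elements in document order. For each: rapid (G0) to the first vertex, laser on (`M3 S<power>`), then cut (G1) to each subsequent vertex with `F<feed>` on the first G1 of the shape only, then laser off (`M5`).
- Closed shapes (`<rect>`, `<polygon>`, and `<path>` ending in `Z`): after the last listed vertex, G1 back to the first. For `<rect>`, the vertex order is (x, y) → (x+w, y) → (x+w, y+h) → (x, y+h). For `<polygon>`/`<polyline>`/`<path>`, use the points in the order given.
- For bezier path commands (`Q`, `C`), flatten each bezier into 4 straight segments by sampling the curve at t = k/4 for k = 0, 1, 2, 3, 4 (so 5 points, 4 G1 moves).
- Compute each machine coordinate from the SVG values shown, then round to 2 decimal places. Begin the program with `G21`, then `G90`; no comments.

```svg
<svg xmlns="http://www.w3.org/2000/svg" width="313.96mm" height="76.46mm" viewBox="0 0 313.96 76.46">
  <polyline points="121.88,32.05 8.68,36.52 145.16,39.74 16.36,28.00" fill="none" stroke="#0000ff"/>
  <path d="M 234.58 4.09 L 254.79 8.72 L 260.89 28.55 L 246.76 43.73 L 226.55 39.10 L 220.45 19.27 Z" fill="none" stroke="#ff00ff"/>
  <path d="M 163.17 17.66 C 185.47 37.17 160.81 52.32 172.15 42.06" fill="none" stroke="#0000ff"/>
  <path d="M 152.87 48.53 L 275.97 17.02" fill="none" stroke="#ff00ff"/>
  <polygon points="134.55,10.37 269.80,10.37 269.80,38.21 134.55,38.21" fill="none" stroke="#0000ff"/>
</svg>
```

G21
G90
G0 X121.88 Y44.41
M3 S939
G1 X8.68 Y39.94 F1199
G1 X145.16 Y36.72
G1 X16.36 Y48.46
M5
G0 X234.58 Y72.37
M3 S259
G1 X254.79 Y67.74 F3951
G1 X260.89 Y47.91
G1 X246.76 Y32.73
G1 X226.55 Y37.36
G1 X220.45 Y57.19
G1 X234.58 Y72.37
M5
G0 X163.17 Y58.80
M3 S939
G1 X172.39 Y45.31 F1199
G1 X171.77 Y35.44
G1 X169.10 Y31.14
G1 X172.15 Y34.40
M5
G0 X152.87 Y27.93
M3 S259
G1 X275.97 Y59.44 F3951
M5
G0 X134.55 Y66.09
M3 S939
G1 X269.80 Y66.09 F1199
G1 X269.80 Y38.25
G1 X134.55 Y38.25
G1 X134.55 Y66.09
M5

1 u = 1 mm; y_m = 76.46 − y.

[1] `<polyline>` open polyline, #0000ff→cut S939 F1199: (121.88,44.41) → (8.68,39.94) → (145.16,36.72) → (16.36,48.46)

[2] `<path>` regular polygon, #ff00ff→engrave S259 F3951: (234.58,72.37) → (254.79,67.74) → (260.89,47.91) → (246.76,32.73) → (226.55,37.36) → (220.45,57.19) → (234.58,72.37) (closed)

[3] `<path>` cubic bezier, #0000ff→cut S939 F1199: (163.17,58.80) → (172.39,45.31) → (171.77,35.44) → (169.10,31.14) → (172.15,34.40)

[4] `<path>` line segment, #ff00ff→engrave S259 F3951: (152.87,27.93) → (275.97,59.44)

[5] `<polygon>` rectangle, #0000ff→cut S939 F1199: (134.55,66.09) → (269.80,66.09) → (269.80,38.25) → (134.55,38.25) → (134.55,66.09) (closed)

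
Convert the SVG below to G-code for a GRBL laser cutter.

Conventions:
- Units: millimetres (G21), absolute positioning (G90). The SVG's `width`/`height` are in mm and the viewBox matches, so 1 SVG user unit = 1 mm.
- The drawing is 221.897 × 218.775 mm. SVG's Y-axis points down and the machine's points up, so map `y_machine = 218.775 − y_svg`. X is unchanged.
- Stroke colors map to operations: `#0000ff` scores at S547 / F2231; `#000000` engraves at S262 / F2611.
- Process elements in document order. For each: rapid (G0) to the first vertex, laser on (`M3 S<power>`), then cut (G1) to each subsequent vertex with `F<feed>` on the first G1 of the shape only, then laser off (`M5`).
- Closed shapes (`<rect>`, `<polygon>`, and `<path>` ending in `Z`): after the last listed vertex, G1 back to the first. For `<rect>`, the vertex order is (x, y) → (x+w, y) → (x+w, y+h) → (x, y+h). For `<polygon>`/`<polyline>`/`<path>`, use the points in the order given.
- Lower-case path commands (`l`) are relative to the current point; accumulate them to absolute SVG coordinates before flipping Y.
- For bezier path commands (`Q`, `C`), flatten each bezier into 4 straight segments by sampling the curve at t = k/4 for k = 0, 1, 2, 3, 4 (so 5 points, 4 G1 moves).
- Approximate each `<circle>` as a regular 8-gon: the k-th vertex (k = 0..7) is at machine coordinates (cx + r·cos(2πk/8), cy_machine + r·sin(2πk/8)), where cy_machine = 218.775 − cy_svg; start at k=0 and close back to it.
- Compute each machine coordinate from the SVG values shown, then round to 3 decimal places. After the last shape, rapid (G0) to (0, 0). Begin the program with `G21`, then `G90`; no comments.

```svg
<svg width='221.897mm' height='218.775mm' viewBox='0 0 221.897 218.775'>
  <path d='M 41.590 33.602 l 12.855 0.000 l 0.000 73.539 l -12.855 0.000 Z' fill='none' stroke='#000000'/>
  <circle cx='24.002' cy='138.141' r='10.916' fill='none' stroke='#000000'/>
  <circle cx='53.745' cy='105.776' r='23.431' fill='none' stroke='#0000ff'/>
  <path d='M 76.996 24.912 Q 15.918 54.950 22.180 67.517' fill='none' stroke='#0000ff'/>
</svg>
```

1 u = 1 mm; y_m = 218.775 − y.

[1] `<path>` rectangle, #000000→engrave S262 F2611: (41.590,185.173) → (54.445,185.173) → (54.445,111.634) → (41.590,111.634) → (41.590,185.173) (closed)

[2] `<circle>` circle, #000000→engrave S262 F2611: (34.918,80.634) → (31.721,88.353) → (24.002,91.550) → (16.283,88.353) → (13.086,80.634) → (16.283,72.915) → (24.002,69.718) → (31.721,72.915) → (34.918,80.634) (closed)

[3] `<circle>` circle, #0000ff→score S547 F2231: (77.176,112.999) → (70.313,129.567) → (53.745,136.430) → (37.177,129.567) → (30.314,112.999) → (37.177,96.431) → (53.745,89.568) → (70.313,96.431) → (77.176,112.999) (closed)

[4] `<path>` quadratic bezier, #0000ff→score S547 F2231: (76.996,193.863) → (50.666,179.936) → (32.753,168.193) → (23.258,158.633) → (22.180,151.258)

G21
G90
G0 X41.590 Y185.173
M3 S262
G1 X54.445 Y185.173 F2611
G1 X54.445 Y111.634
G1 X41.590 Y111.634
G1 X41.590 Y185.173
M5
G0 X34.918 Y80.634
M3 S262
G1 X31.721 Y88.353 F2611
G1 X24.002 Y91.550
G1 X16.283 Y88.353
G1 X13.086 Y80.634
G1 X16.283 Y72.915
G1 X24.002 Y69.718
G1 X31.721 Y72.915
G1 X34.918 Y80.634
M5
G0 X77.176 Y112.999
M3 S547
G1 X70.313 Y129.567 F2231
G1 X53.745 Y136.430
G1 X37.177 Y129.567
G1 X30.314 Y112.999
G1 X37.177 Y96.431
G1 X53.745 Y89.568
G1 X70.313 Y96.431
G1 X77.176 Y112.999
M5
G0 X76.996 Y193.863
M3 S547
G1 X50.666 Y179.936 F2231
G1 X32.753 Y168.193
G1 X23.258 Y158.633
G1 X22.180 Y151.258
M5
G0 X0.000 Y0.000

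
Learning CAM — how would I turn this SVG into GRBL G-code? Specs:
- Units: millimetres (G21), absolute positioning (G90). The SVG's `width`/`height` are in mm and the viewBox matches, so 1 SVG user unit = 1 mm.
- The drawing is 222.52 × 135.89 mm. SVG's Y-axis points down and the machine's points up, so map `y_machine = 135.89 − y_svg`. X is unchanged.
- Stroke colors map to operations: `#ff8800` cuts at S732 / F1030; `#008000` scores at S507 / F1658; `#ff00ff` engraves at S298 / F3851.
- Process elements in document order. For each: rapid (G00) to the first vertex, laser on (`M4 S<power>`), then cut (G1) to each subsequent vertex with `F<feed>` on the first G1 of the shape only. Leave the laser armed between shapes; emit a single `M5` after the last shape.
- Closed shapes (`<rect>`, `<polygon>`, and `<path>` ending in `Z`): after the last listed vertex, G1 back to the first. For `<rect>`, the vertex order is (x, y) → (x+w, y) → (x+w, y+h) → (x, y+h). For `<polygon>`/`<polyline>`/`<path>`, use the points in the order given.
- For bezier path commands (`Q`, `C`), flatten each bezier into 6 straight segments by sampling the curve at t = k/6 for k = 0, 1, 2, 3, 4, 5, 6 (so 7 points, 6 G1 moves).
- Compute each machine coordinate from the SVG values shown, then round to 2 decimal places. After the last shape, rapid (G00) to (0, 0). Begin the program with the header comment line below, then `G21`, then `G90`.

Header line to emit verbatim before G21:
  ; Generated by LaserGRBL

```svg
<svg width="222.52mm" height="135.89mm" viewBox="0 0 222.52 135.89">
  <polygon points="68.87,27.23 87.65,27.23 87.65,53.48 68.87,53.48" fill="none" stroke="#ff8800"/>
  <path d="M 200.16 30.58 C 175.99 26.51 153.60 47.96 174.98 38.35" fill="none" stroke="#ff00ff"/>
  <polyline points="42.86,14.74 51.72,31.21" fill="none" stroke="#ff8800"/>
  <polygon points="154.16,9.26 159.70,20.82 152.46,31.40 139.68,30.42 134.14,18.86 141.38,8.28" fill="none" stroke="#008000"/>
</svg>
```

; Generated by LaserGRBL
G21
G90
G00 X68.87 Y108.66
M4 S732
G1 X87.65 Y108.66 F1030
G1 X87.65 Y82.41
G1 X68.87 Y82.41
G1 X68.87 Y108.66
G00 X200.16 Y105.31
M4 S298
G1 X188.42 Y105.48 F3851
G1 X178.14 Y102.97
G1 X170.49 Y99.35
G1 X166.63 Y96.19
G1 X167.74 Y95.06
G1 X174.98 Y97.54
G00 X42.86 Y121.15
M4 S732
G1 X51.72 Y104.68 F1030
G00 X154.16 Y126.63
M4 S507
G1 X159.70 Y115.07 F1658
G1 X152.46 Y104.49
G1 X139.68 Y105.47
G1 X134.14 Y117.03
G1 X141.38 Y127.61
G1 X154.16 Y126.63
M5
G00 X0.00 Y0.00

viewBox `0 0 222.52 135.89` with mm width/height → 1 unit = 1 mm. Flip: y_m = 135.89 − y_svg.

**Shape 1** — `<polygon>` rectangle, stroke `#ff8800` → cut (S732, F1030). Machine vertices: (68.87,108.66) → (87.65,108.66) → (87.65,82.41) → (68.87,82.41) → (68.87,108.66). Closed: final G1 returns to the first vertex.

**Shape 2** — `<path>` cubic bezier, stroke `#ff00ff` → engrave (S298, F3851). Control points (SVG): P0=(200.16,30.58), P1=(175.99,26.51), P2=(153.60,47.96), P3=(174.98,38.35); sampled at t=k/6. Machine vertices: (200.16,105.31) → (188.42,105.48) → (178.14,102.97) → (170.49,99.35) → (166.63,96.19) → (167.74,95.06) → (174.98,97.54). Open path.

**Shape 3** — `<polyline>` line segment, stroke `#ff8800` → cut (S732, F1030). Machine vertices: (42.86,121.15) → (51.72,104.68). Open path.

**Shape 4** — `<polygon>` regular polygon, stroke `#008000` → score (S507, F1658). Machine vertices: (154.16,126.63) → (159.70,115.07) → (152.46,104.49) → (139.68,105.47) → (134.14,117.03) → (141.38,127.61) → (154.16,126.63). Closed: final G1 returns to the first vertex.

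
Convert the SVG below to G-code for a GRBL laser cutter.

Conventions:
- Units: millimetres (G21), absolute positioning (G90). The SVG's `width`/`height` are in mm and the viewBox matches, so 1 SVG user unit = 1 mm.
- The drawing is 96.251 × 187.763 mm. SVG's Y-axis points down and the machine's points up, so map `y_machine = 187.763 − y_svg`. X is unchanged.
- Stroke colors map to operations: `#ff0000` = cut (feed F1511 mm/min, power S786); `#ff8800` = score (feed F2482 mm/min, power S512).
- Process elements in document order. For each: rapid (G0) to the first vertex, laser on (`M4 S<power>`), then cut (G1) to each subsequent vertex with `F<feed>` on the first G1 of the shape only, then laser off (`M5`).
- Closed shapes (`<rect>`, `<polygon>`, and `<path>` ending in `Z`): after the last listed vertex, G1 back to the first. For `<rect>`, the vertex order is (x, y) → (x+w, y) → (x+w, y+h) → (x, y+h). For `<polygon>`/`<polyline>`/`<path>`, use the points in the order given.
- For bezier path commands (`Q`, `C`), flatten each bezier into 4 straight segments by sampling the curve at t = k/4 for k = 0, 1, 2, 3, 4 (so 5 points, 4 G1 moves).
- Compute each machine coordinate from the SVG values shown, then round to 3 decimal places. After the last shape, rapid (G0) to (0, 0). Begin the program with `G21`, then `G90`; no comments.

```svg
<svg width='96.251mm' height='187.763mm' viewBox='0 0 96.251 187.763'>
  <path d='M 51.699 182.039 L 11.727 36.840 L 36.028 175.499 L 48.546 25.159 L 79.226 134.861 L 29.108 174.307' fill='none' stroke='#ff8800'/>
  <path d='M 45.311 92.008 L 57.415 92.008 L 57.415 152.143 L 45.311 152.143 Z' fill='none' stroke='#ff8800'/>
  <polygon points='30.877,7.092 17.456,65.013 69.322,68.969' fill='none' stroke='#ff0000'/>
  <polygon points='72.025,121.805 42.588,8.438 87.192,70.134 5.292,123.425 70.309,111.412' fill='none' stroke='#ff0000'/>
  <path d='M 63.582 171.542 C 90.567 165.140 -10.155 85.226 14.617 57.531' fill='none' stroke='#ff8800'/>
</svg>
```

G21
G90
G0 X51.699 Y5.724
M4 S512
G1 X11.727 Y150.923 F2482
G1 X36.028 Y12.264
G1 X48.546 Y162.604
G1 X79.226 Y52.902
G1 X29.108 Y13.456
M5
G0 X45.311 Y95.755
M4 S512
G1 X57.415 Y95.755 F2482
G1 X57.415 Y35.620
G1 X45.311 Y35.620
G1 X45.311 Y95.755
M5
G0 X30.877 Y180.671
M4 S786
G1 X17.456 Y122.750 F1511
G1 X69.322 Y118.794
G1 X30.877 Y180.671
M5
G0 X72.025 Y65.958
M4 S786
G1 X42.588 Y179.325 F1511
G1 X87.192 Y117.629
G1 X5.292 Y64.338
G1 X70.309 Y76.351
G1 X72.025 Y65.958
M5
G0 X63.582 Y16.221
M4 S512
G1 X63.832 Y32.841 F2482
G1 X39.929 Y65.242
G1 X15.612 Y101.634
G1 X14.617 Y130.232
M5
G0 X0.000 Y0.000

Since the viewBox matches the mm dimensions, user units are millimetres directly. The only transform is the Y-flip y_m = 187.763 − y_svg.

Shape 1 is a open polyline drawn with `<path>`. Its stroke #ff8800 means score at S512, F2482. After flipping Y the toolpath is (51.699,5.724) → (11.727,150.923) → (36.028,12.264) → (48.546,162.604) → (79.226,52.902) → (29.108,13.456).

Shape 2 is a rectangle drawn with `<path>`. Its stroke #ff8800 means score at S512, F2482. After flipping Y the toolpath is (45.311,95.755) → (57.415,95.755) → (57.415,35.620) → (45.311,35.620) → (45.311,95.755), returning to the start.

Shape 3 is a closed polygon drawn with `<polygon>`. Its stroke #ff0000 means cut at S786, F1511. After flipping Y the toolpath is (30.877,180.671) → (17.456,122.750) → (69.322,118.794) → (30.877,180.671), returning to the start.

Shape 4 is a closed polygon drawn with `<polygon>`. Its stroke #ff0000 means cut at S786, F1511. After flipping Y the toolpath is (72.025,65.958) → (42.588,179.325) → (87.192,117.629) → (5.292,64.338) → (70.309,76.351) → (72.025,65.958), returning to the start.

Shape 5 is a cubic bezier drawn with `<path>`. Its stroke #ff8800 means score at S512, F2482. After flipping Y the toolpath is (63.582,16.221) → (63.832,32.841) → (39.929,65.242) → (15.612,101.634) → (14.617,130.232).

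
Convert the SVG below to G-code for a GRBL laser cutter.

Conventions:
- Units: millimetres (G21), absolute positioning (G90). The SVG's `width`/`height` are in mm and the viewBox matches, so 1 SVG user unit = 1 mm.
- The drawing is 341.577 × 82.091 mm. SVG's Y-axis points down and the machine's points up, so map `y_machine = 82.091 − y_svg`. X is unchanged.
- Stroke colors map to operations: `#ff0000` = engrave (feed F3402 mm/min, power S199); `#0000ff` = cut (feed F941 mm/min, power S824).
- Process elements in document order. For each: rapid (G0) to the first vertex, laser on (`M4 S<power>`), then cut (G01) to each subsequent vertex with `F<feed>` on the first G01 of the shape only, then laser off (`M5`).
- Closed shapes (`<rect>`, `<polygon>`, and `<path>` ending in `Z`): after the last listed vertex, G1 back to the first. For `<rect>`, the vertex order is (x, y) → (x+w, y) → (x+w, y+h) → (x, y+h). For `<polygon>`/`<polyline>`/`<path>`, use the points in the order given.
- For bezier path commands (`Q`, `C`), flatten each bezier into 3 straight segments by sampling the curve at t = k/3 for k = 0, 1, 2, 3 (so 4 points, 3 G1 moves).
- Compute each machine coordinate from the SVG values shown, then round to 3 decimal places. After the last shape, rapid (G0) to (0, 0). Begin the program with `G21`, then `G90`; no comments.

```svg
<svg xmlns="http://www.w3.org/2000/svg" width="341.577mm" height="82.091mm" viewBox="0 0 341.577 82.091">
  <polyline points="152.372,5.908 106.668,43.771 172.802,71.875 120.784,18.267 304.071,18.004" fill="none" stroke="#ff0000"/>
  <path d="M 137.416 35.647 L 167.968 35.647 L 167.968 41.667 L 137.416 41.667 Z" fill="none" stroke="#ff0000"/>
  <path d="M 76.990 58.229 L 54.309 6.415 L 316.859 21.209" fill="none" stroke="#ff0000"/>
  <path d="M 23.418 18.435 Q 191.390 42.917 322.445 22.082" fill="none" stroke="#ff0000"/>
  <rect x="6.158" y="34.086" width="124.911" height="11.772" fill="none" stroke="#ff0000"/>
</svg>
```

G21
G90
G0 X152.372 Y76.183
M4 S199
G01 X106.668 Y38.320 F3402
G01 X172.802 Y10.216
G01 X120.784 Y63.824
G01 X304.071 Y64.087
M5
G0 X137.416 Y46.444
M4 S199
G01 X167.968 Y46.444 F3402
G01 X167.968 Y40.424
G01 X137.416 Y40.424
G01 X137.416 Y46.444
M5
G0 X76.990 Y23.862
M4 S199
G01 X54.309 Y75.676 F3402
G01 X316.859 Y60.882
M5
G0 X23.418 Y63.656
M4 S199
G01 X131.297 Y52.370 F3402
G01 X230.973 Y51.154
G01 X322.445 Y60.009
M5
G0 X6.158 Y48.005
M4 S199
G01 X131.069 Y48.005 F3402
G01 X131.069 Y36.233
G01 X6.158 Y36.233
G01 X6.158 Y48.005
M5
G0 X0.000 Y0.000

Since the viewBox matches the mm dimensions, user units are millimetres directly. The only transform is the Y-flip y_m = 82.091 − y_svg.

Shape 1 is a open polyline drawn with `<polyline>`. Its stroke #ff0000 means engrave at S199, F3402. After flipping Y the toolpath is (152.372,76.183) → (106.668,38.320) → (172.802,10.216) → (120.784,63.824) → (304.071,64.087).

Shape 2 is a rectangle drawn with `<path>`. Its stroke #ff0000 means engrave at S199, F3402. After flipping Y the toolpath is (137.416,46.444) → (167.968,46.444) → (167.968,40.424) → (137.416,40.424) → (137.416,46.444), returning to the start.

Shape 3 is a open polyline drawn with `<path>`. Its stroke #ff0000 means engrave at S199, F3402. After flipping Y the toolpath is (76.990,23.862) → (54.309,75.676) → (316.859,60.882).

Shape 4 is a quadratic bezier drawn with `<path>`. Its stroke #ff0000 means engrave at S199, F3402. After flipping Y the toolpath is (23.418,63.656) → (131.297,52.370) → (230.973,51.154) → (322.445,60.009).

Shape 5 is a rectangle drawn with `<rect>`. Its stroke #ff0000 means engrave at S199, F3402. After flipping Y the toolpath is (6.158,48.005) → (131.069,48.005) → (131.069,36.233) → (6.158,36.233) → (6.158,48.005), returning to the start.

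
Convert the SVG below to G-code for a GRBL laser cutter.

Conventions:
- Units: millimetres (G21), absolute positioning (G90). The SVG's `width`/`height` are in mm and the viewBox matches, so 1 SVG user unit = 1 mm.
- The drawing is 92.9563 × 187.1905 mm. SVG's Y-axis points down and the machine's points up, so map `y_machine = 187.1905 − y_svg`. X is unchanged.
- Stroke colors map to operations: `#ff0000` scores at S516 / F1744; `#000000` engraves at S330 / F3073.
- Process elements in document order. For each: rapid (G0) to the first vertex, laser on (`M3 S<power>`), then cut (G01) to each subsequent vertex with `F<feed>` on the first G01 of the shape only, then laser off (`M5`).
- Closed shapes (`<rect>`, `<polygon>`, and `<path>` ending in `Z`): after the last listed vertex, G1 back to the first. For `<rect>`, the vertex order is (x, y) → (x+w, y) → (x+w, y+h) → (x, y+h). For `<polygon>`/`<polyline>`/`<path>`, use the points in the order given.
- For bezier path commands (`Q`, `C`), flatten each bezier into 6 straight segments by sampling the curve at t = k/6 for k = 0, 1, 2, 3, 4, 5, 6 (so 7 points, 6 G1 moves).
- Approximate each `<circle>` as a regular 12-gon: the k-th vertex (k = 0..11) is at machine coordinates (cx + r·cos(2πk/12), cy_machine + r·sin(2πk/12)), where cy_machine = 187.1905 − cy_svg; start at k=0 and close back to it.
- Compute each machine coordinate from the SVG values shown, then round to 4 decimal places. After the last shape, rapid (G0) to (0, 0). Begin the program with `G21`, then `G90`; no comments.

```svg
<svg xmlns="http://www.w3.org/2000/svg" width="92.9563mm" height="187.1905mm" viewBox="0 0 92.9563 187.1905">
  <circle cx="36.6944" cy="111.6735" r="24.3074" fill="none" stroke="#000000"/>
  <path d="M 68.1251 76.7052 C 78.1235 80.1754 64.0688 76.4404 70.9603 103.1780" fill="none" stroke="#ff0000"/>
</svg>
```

G21
G90
G0 X61.0018 Y75.5170
M3 S330
G01 X57.7452 Y87.6707 F3073
G01 X48.8481 Y96.5678
G01 X36.6944 Y99.8244
G01 X24.5407 Y96.5678
G01 X15.6436 Y87.6707
G01 X12.3870 Y75.5170
G01 X15.6436 Y63.3633
G01 X24.5407 Y54.4662
G01 X36.6944 Y51.2096
G01 X48.8481 Y54.4662
G01 X57.7452 Y63.3633
G01 X61.0018 Y75.5170
M5
G0 X68.1251 Y110.4853
M3 S516
G01 X71.3282 Y109.1762 F1744
G01 X71.7724 Y108.0214
G01 X70.7078 Y105.9742
G01 X69.3842 Y101.9880
G01 X69.0517 Y95.0164
G01 X70.9603 Y84.0125
M5
G0 X0.0000 Y0.0000

1 u = 1 mm; y_m = 187.1905 − y.

[1] `<circle>` circle, #000000→engrave S330 F3073: (61.0018,75.5170) → (57.7452,87.6707) → (48.8481,96.5678) → (36.6944,99.8244) → (24.5407,96.5678) → (15.6436,87.6707) → (12.3870,75.5170) → (15.6436,63.3633) → (24.5407,54.4662) → (36.6944,51.2096) → (48.8481,54.4662) → (57.7452,63.3633) → (61.0018,75.5170) (closed)

[2] `<path>` cubic bezier, #ff0000→score S516 F1744: (68.1251,110.4853) → (71.3282,109.1762) → (71.7724,108.0214) → (70.7078,105.9742) → (69.3842,101.9880) → (69.0517,95.0164) → (70.9603,84.0125)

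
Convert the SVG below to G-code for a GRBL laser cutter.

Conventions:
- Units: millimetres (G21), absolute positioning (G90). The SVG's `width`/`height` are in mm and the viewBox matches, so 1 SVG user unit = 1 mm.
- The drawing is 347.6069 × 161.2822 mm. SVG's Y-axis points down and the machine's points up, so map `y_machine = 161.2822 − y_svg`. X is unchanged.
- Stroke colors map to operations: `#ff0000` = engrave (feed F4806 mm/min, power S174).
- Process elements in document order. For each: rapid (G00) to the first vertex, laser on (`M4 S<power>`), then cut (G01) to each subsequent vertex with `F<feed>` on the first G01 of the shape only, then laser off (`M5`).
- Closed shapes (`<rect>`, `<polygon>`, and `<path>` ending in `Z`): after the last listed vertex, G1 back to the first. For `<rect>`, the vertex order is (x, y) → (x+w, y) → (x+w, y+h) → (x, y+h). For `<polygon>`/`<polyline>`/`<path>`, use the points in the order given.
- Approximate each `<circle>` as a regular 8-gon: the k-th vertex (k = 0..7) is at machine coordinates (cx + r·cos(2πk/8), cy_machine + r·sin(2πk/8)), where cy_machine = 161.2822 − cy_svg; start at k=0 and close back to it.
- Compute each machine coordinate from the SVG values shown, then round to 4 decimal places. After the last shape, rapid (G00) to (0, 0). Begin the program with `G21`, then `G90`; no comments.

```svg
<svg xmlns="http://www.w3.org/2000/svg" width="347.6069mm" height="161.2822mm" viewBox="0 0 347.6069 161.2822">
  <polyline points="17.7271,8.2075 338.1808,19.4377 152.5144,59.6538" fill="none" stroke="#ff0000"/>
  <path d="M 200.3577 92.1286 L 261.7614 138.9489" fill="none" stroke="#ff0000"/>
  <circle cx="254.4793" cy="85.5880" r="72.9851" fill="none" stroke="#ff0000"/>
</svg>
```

1 u = 1 mm; y_m = 161.2822 − y.

[1] `<polyline>` open polyline, #ff0000→engrave S174 F4806: (17.7271,153.0747) → (338.1808,141.8445) → (152.5144,101.6284)

[2] `<path>` line segment, #ff0000→engrave S174 F4806: (200.3577,69.1536) → (261.7614,22.3333)

[3] `<circle>` circle, #ff0000→engrave S174 F4806: (327.4644,75.6942) → (306.0876,127.3025) → (254.4793,148.6793) → (202.8710,127.3025) → (181.4942,75.6942) → (202.8710,24.0859) → (254.4793,2.7091) → (306.0876,24.0859) → (327.4644,75.6942) (closed)

G21
G90
G00 X17.7271 Y153.0747
M4 S174
G01 X338.1808 Y141.8445 F4806
G01 X152.5144 Y101.6284
M5
G00 X200.3577 Y69.1536
M4 S174
G01 X261.7614 Y22.3333 F4806
M5
G00 X327.4644 Y75.6942
M4 S174
G01 X306.0876 Y127.3025 F4806
G01 X254.4793 Y148.6793
G01 X202.8710 Y127.3025
G01 X181.4942 Y75.6942
G01 X202.8710 Y24.0859
G01 X254.4793 Y2.7091
G01 X306.0876 Y24.0859
G01 X327.4644 Y75.6942
M5
G00 X0.0000 Y0.0000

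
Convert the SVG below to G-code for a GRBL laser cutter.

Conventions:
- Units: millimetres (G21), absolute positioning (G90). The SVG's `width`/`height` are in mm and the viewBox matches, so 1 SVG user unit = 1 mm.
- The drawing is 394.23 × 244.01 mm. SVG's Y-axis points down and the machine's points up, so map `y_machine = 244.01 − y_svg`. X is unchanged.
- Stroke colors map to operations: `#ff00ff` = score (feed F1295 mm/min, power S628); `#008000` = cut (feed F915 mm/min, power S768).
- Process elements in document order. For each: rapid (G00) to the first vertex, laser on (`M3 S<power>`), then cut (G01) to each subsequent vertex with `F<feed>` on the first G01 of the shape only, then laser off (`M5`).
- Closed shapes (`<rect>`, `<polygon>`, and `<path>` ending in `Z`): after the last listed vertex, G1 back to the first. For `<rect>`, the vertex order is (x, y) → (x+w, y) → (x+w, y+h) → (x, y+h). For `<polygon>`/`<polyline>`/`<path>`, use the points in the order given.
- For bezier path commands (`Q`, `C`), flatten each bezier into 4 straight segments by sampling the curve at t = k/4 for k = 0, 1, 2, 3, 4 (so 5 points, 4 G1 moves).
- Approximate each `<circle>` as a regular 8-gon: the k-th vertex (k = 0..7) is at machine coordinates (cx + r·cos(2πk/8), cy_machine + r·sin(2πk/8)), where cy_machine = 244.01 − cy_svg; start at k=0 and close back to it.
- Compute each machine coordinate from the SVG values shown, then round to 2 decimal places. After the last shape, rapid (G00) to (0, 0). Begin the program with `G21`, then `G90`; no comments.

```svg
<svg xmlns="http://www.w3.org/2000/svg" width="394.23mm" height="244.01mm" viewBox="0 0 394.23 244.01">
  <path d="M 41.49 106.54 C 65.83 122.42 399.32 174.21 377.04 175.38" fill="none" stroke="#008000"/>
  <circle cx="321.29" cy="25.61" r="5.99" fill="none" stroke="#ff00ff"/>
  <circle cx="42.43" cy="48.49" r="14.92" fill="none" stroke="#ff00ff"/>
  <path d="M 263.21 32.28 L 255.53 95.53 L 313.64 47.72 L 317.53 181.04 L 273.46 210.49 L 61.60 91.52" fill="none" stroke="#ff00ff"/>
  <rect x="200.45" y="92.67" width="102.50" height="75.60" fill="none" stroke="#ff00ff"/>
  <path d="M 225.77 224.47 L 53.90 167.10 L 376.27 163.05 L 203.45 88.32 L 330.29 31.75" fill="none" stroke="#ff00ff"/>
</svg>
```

Since the viewBox matches the mm dimensions, user units are millimetres directly. The only transform is the Y-flip y_m = 244.01 − y_svg.

Shape 1 is a cubic bezier drawn with `<path>`. Its stroke #008000 means cut at S768, F915. After flipping Y the toolpath is (41.49,137.47) → (107.32,120.18) → (226.75,97.53) → (337.43,77.65) → (377.04,68.63).

Shape 2 is a circle drawn with `<circle>`. Its stroke #ff00ff means score at S628, F1295. After flipping Y the toolpath is (327.28,218.40) → (325.53,222.64) → (321.29,224.39) → (317.05,222.64) → (315.30,218.40) → (317.05,214.16) → (321.29,212.41) → (325.53,214.16) → (327.28,218.40), returning to the start.

Shape 3 is a circle drawn with `<circle>`. Its stroke #ff00ff means score at S628, F1295. After flipping Y the toolpath is (57.35,195.52) → (52.98,206.07) → (42.43,210.44) → (31.88,206.07) → (27.51,195.52) → (31.88,184.97) → (42.43,180.60) → (52.98,184.97) → (57.35,195.52), returning to the start.

Shape 4 is a open polyline drawn with `<path>`. Its stroke #ff00ff means score at S628, F1295. After flipping Y the toolpath is (263.21,211.73) → (255.53,148.48) → (313.64,196.29) → (317.53,62.97) → (273.46,33.52) → (61.60,152.49).

Shape 5 is a rectangle drawn with `<rect>`. Its stroke #ff00ff means score at S628, F1295. After flipping Y the toolpath is (200.45,151.34) → (302.95,151.34) → (302.95,75.74) → (200.45,75.74) → (200.45,151.34), returning to the start.

Shape 6 is a open polyline drawn with `<path>`. Its stroke #ff00ff means score at S628, F1295. After flipping Y the toolpath is (225.77,19.54) → (53.90,76.91) → (376.27,80.96) → (203.45,155.69) → (330.29,212.26).

G21
G90
G00 X41.49 Y137.47
M3 S768
G01 X107.32 Y120.18 F915
G01 X226.75 Y97.53
G01 X337.43 Y77.65
G01 X377.04 Y68.63
M5
G00 X327.28 Y218.40
M3 S628
G01 X325.53 Y222.64 F1295
G01 X321.29 Y224.39
G01 X317.05 Y222.64
G01 X315.30 Y218.40
G01 X317.05 Y214.16
G01 X321.29 Y212.41
G01 X325.53 Y214.16
G01 X327.28 Y218.40
M5
G00 X57.35 Y195.52
M3 S628
G01 X52.98 Y206.07 F1295
G01 X42.43 Y210.44
G01 X31.88 Y206.07
G01 X27.51 Y195.52
G01 X31.88 Y184.97
G01 X42.43 Y180.60
G01 X52.98 Y184.97
G01 X57.35 Y195.52
M5
G00 X263.21 Y211.73
M3 S628
G01 X255.53 Y148.48 F1295
G01 X313.64 Y196.29
G01 X317.53 Y62.97
G01 X273.46 Y33.52
G01 X61.60 Y152.49
M5
G00 X200.45 Y151.34
M3 S628
G01 X302.95 Y151.34 F1295
G01 X302.95 Y75.74
G01 X200.45 Y75.74
G01 X200.45 Y151.34
M5
G00 X225.77 Y19.54
M3 S628
G01 X53.90 Y76.91 F1295
G01 X376.27 Y80.96
G01 X203.45 Y155.69
G01 X330.29 Y212.26
M5
G00 X0.00 Y0.00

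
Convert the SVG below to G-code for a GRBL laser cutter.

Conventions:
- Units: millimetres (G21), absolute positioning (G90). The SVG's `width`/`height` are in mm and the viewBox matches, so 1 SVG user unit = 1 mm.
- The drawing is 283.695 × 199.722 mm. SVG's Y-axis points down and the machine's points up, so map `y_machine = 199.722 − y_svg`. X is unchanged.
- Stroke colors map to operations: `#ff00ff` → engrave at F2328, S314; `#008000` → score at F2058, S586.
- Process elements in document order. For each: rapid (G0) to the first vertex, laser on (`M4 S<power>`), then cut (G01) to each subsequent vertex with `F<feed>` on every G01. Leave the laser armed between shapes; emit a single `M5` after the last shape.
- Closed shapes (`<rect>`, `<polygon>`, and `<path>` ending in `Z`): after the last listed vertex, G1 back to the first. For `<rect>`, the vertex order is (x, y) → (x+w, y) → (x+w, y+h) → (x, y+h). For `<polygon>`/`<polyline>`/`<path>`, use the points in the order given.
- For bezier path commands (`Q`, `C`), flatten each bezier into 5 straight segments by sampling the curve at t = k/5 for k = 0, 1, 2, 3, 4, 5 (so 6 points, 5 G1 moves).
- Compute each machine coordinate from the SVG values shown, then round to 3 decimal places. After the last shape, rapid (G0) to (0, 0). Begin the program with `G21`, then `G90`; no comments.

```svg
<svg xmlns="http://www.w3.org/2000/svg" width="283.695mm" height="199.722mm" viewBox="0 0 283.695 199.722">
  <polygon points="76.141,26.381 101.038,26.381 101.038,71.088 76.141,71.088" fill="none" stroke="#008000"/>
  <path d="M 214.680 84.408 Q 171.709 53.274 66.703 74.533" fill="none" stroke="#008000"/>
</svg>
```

viewBox `0 0 283.695 199.722` with mm width/height → 1 unit = 1 mm. Flip: y_m = 199.722 − y_svg.

**Shape 1** — `<polygon>` rectangle, stroke `#008000` → score (S586, F2058). Machine vertices: (76.141,173.341) → (101.038,173.341) → (101.038,128.634) → (76.141,128.634) → (76.141,173.341). Closed: final G1 returns to the first vertex.

**Shape 2** — `<path>` quadratic bezier, stroke `#008000` → score (S586, F2058). Control points (SVG): P0=(214.680,84.408), P1=(171.709,53.274), P2=(66.703,74.533); sampled at t=k/5. Machine vertices: (214.680,115.314) → (195.010,125.672) → (170.378,131.838) → (140.782,133.813) → (106.224,131.597) → (66.703,125.189). Open path.

G21
G90
G0 X76.141 Y173.341
M4 S586
G01 X101.038 Y173.341 F2058
G01 X101.038 Y128.634 F2058
G01 X76.141 Y128.634 F2058
G01 X76.141 Y173.341 F2058
G0 X214.680 Y115.314
M4 S586
G01 X195.010 Y125.672 F2058
G01 X170.378 Y131.838 F2058
G01 X140.782 Y133.813 F2058
G01 X106.224 Y131.597 F2058
G01 X66.703 Y125.189 F2058
M5
G0 X0.000 Y0.000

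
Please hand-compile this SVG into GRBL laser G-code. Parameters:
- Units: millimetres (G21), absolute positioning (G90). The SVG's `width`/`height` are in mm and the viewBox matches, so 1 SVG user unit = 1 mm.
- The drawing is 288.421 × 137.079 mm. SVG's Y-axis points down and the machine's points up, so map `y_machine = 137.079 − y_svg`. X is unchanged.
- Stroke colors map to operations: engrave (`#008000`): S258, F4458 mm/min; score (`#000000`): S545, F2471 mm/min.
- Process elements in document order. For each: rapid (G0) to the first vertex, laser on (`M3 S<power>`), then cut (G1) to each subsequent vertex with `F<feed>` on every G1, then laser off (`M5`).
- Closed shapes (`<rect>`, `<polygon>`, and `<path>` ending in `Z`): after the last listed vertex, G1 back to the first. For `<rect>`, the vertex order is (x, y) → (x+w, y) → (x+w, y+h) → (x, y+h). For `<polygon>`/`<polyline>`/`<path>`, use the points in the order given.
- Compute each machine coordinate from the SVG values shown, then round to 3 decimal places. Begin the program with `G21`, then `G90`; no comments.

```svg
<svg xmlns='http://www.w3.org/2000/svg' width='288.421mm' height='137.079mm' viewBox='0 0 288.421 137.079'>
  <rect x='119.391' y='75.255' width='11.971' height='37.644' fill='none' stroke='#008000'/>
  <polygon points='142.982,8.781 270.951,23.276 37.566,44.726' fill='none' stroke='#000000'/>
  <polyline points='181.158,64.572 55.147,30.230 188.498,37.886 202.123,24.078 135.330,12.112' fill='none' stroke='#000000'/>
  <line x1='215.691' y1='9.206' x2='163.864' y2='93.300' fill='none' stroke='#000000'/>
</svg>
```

Since the viewBox matches the mm dimensions, user units are millimetres directly. The only transform is the Y-flip y_m = 137.079 − y_svg.

Shape 1 is a rectangle drawn with `<rect>`. Its stroke #008000 means engrave at S258, F4458. After flipping Y the toolpath is (119.391,61.824) → (131.362,61.824) → (131.362,24.180) → (119.391,24.180) → (119.391,61.824), returning to the start.

Shape 2 is a closed polygon drawn with `<polygon>`. Its stroke #000000 means score at S545, F2471. After flipping Y the toolpath is (142.982,128.298) → (270.951,113.803) → (37.566,92.353) → (142.982,128.298), returning to the start.

Shape 3 is a open polyline drawn with `<polyline>`. Its stroke #000000 means score at S545, F2471. After flipping Y the toolpath is (181.158,72.507) → (55.147,106.849) → (188.498,99.193) → (202.123,113.001) → (135.330,124.967).

Shape 4 is a line segment drawn with `<line>`. Its stroke #000000 means score at S545, F2471. After flipping Y the toolpath is (215.691,127.873) → (163.864,43.779).

G21
G90
G0 X119.391 Y61.824
M3 S258
G1 X131.362 Y61.824 F4458
G1 X131.362 Y24.180 F4458
G1 X119.391 Y24.180 F4458
G1 X119.391 Y61.824 F4458
M5
G0 X142.982 Y128.298
M3 S545
G1 X270.951 Y113.803 F2471
G1 X37.566 Y92.353 F2471
G1 X142.982 Y128.298 F2471
M5
G0 X181.158 Y72.507
M3 S545
G1 X55.147 Y106.849 F2471
G1 X188.498 Y99.193 F2471
G1 X202.123 Y113.001 F2471
G1 X135.330 Y124.967 F2471
M5
G0 X215.691 Y127.873
M3 S545
G1 X163.864 Y43.779 F2471
M5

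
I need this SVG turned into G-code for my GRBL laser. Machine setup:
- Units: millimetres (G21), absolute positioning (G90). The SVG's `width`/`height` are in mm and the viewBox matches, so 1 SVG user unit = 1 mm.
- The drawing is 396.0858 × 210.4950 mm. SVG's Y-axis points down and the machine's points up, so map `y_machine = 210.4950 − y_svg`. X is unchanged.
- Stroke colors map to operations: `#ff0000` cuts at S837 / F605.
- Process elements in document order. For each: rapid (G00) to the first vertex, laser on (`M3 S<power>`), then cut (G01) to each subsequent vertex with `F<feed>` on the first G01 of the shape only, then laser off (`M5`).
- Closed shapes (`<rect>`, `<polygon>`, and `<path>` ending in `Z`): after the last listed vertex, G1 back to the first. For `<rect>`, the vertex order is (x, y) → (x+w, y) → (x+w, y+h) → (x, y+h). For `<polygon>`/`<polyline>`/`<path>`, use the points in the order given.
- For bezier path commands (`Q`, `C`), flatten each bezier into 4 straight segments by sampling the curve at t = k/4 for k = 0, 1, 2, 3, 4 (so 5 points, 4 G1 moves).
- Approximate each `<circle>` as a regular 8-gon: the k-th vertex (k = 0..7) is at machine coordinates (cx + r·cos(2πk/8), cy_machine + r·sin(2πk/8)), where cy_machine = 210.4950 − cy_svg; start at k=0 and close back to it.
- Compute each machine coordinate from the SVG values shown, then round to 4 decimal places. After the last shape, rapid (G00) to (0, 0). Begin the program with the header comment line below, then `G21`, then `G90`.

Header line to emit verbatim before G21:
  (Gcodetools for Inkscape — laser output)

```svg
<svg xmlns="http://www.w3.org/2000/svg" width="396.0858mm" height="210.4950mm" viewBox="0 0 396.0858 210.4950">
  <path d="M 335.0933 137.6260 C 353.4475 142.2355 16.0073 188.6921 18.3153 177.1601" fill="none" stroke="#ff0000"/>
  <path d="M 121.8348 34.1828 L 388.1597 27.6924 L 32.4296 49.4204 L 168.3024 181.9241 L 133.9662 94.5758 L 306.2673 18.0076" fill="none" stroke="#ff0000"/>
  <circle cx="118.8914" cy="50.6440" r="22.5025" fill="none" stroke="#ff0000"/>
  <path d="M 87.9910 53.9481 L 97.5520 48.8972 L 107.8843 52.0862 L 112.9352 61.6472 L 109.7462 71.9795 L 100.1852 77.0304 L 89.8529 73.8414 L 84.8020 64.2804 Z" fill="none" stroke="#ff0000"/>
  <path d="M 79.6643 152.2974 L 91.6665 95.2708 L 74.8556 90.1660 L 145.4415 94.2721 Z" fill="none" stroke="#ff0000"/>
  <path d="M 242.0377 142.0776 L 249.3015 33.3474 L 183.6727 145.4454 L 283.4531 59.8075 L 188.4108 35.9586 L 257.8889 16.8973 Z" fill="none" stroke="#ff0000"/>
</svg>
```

1 u = 1 mm; y_m = 210.4950 − y.

[1] `<path>` cubic bezier, #ff0000→cut S837 F605: (335.0933,72.8690) → (293.0154,63.1255) → (182.7216,47.0489) → (69.4192,33.9988) → (18.3153,33.3349)

[2] `<path>` open polyline, #ff0000→cut S837 F605: (121.8348,176.3122) → (388.1597,182.8026) → (32.4296,161.0746) → (168.3024,28.5709) → (133.9662,115.9192) → (306.2673,192.4874)

[3] `<circle>` circle, #ff0000→cut S837 F605: (141.3939,159.8510) → (134.8031,175.7627) → (118.8914,182.3535) → (102.9797,175.7627) → (96.3889,159.8510) → (102.9797,143.9393) → (118.8914,137.3485) → (134.8031,143.9393) → (141.3939,159.8510) (closed)

[4] `<path>` regular polygon, #ff0000→cut S837 F605: (87.9910,156.5469) → (97.5520,161.5978) → (107.8843,158.4088) → (112.9352,148.8478) → (109.7462,138.5155) → (100.1852,133.4646) → (89.8529,136.6536) → (84.8020,146.2146) → (87.9910,156.5469) (closed)

[5] `<path>` closed polygon, #ff0000→cut S837 F605: (79.6643,58.1976) → (91.6665,115.2242) → (74.8556,120.3290) → (145.4415,116.2229) → (79.6643,58.1976) (closed)

[6] `<path>` closed polygon, #ff0000→cut S837 F605: (242.0377,68.4174) → (249.3015,177.1476) → (183.6727,65.0496) → (283.4531,150.6875) → (188.4108,174.5364) → (257.8889,193.5977) → (242.0377,68.4174) (closed)

(Gcodetools for Inkscape — laser output)
G21
G90
G00 X335.0933 Y72.8690
M3 S837
G01 X293.0154 Y63.1255 F605
G01 X182.7216 Y47.0489
G01 X69.4192 Y33.9988
G01 X18.3153 Y33.3349
M5
G00 X121.8348 Y176.3122
M3 S837
G01 X388.1597 Y182.8026 F605
G01 X32.4296 Y161.0746
G01 X168.3024 Y28.5709
G01 X133.9662 Y115.9192
G01 X306.2673 Y192.4874
M5
G00 X141.3939 Y159.8510
M3 S837
G01 X134.8031 Y175.7627 F605
G01 X118.8914 Y182.3535
G01 X102.9797 Y175.7627
G01 X96.3889 Y159.8510
G01 X102.9797 Y143.9393
G01 X118.8914 Y137.3485
G01 X134.8031 Y143.9393
G01 X141.3939 Y159.8510
M5
G00 X87.9910 Y156.5469
M3 S837
G01 X97.5520 Y161.5978 F605
G01 X107.8843 Y158.4088
G01 X112.9352 Y148.8478
G01 X109.7462 Y138.5155
G01 X100.1852 Y133.4646
G01 X89.8529 Y136.6536
G01 X84.8020 Y146.2146
G01 X87.9910 Y156.5469
M5
G00 X79.6643 Y58.1976
M3 S837
G01 X91.6665 Y115.2242 F605
G01 X74.8556 Y120.3290
G01 X145.4415 Y116.2229
G01 X79.6643 Y58.1976
M5
G00 X242.0377 Y68.4174
M3 S837
G01 X249.3015 Y177.1476 F605
G01 X183.6727 Y65.0496
G01 X283.4531 Y150.6875
G01 X188.4108 Y174.5364
G01 X257.8889 Y193.5977
G01 X242.0377 Y68.4174
M5
G00 X0.0000 Y0.0000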